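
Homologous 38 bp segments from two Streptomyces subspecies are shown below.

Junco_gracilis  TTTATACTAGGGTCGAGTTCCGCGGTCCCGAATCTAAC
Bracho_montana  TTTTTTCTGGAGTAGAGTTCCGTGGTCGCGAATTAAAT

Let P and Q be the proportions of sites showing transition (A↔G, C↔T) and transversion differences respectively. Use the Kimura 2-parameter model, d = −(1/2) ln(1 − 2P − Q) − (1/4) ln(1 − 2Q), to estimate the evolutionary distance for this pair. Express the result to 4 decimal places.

0.3274

The sequences differ at positions 4 (A/T, transversion), 6 (A/T, transversion), 9 (A/G, transition), 11 (G/A, transition), 14 (C/A, transversion), 23 (C/T, transition), 28 (C/G, transversion), 34 (C/T, transition), 35 (T/A, transversion), 38 (C/T, transition).
Of the 10 differences, 5 transitions and 5 transversions over 38 sites: P = 5/38 = 0.131579, Q = 5/38 = 0.131579.
d = −0.5·ln(0.605263) − 0.25·ln(0.736842) = −0.5·(-0.502092) − 0.25·(-0.305382) = 0.3274.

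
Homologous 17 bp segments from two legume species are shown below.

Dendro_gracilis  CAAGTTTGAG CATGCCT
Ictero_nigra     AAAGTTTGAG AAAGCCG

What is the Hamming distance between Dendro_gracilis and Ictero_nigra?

Differing sites — 1:C/A; 11:C/A; 13:T/A; 17:T/G.
That gives 4 mismatches out of 17 aligned sites, so the Hamming distance is 4.

4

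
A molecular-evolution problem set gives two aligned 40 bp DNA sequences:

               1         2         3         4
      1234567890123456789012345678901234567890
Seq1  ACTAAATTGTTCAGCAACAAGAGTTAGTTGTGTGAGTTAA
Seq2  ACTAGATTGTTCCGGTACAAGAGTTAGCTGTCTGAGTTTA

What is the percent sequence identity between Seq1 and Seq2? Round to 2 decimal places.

82.50%

Differing sites — 5:A/G; 13:A/C; 15:C/G; 16:A/T; 28:T/C; 32:G/C; 39:A/T.
33 of the 40 sites match, so the percent identity is 33/40 × 100 = 82.50%.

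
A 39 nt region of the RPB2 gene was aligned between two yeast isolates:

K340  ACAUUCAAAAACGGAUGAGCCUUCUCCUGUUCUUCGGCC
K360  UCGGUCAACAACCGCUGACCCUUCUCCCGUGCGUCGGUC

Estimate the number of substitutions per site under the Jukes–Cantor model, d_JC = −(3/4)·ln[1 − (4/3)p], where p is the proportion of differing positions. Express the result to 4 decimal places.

The sequences differ at positions 1 (A/U), 3 (A/G), 4 (U/G), 9 (A/C), 13 (G/C), 15 (A/C), 19 (G/C), 28 (U/C), 31 (U/G), 33 (U/G), 38 (C/U).
p = 11/39 = 0.282051.
d = −0.75 · ln(1 − (4/3)·0.282051) = −0.75 · ln(0.623932) = −0.75 · (-0.471714) = 0.3538.

0.3538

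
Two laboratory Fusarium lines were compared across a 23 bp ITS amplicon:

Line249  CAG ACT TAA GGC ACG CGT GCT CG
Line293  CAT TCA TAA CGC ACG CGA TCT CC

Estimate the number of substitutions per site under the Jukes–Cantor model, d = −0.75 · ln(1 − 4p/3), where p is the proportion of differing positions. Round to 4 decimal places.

0.3904

Differing sites — 3:G/T; 4:A/T; 6:T/A; 10:G/C; 18:T/A; 19:G/T; 23:G/C.
p = 7/23 = 0.304348.
d = −0.75 · ln(1 − (4/3)·0.304348) = −0.75 · ln(0.594203) = −0.75 · (-0.520534) = 0.3904.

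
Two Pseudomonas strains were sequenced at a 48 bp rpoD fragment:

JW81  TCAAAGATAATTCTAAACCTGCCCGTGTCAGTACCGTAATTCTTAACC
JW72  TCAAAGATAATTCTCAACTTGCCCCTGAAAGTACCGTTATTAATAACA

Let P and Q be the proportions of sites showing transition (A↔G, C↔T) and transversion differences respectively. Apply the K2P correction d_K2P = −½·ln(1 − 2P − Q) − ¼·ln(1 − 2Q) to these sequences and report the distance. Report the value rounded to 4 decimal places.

Differing sites — 15:A/C (Tv); 19:C/T (Ti); 25:G/C (Tv); 28:T/A (Tv); 29:C/A (Tv); 38:A/T (Tv); 42:C/A (Tv); 43:T/A (Tv); 48:C/A (Tv).
Of the 9 differences, 1 transition and 8 transversions over 48 sites: P = 1/48 = 0.020833, Q = 8/48 = 0.166667.
d = −0.5·ln(0.791667) − 0.25·ln(0.666666) = −0.5·(-0.233614) − 0.25·(-0.405466) = 0.2182.

0.2182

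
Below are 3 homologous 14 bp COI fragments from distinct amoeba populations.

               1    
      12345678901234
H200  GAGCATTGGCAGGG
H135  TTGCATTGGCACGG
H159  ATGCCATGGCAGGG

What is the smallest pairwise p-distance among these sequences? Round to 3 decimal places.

Pairwise Hamming distances:
  H200 vs H135: 3
  H200 vs H159: 4
  H135 vs H159: 4
The smallest is 3 mismatches, between H200 and H135; p = 3/14 = 0.214.

0.214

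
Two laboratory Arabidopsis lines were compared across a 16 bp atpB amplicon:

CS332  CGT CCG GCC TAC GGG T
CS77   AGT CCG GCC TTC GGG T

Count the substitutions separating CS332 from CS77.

2

Differing sites — 1:C/A; 11:A/T.
That gives 2 mismatches out of 16 aligned sites, so the Hamming distance is 2.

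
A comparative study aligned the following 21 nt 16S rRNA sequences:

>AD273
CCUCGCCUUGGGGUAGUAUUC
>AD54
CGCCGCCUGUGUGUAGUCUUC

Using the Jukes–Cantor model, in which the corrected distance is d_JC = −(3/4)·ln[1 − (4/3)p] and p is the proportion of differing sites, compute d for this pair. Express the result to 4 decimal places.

The sequences differ at positions 2 (C/G), 3 (U/C), 9 (U/G), 10 (G/U), 12 (G/U), 18 (A/C).
p = 6/21 = 0.285714.
d = −0.75 · ln(1 − (4/3)·0.285714) = −0.75 · ln(0.619048) = −0.75 · (-0.479572) = 0.3597.

0.3597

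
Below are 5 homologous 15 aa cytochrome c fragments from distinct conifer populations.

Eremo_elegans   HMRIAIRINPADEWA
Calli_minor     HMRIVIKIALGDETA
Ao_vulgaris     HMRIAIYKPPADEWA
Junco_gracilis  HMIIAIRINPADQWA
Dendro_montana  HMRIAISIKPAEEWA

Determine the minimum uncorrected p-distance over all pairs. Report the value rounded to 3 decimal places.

Pairwise Hamming distances:
  Eremo_elegans vs Calli_minor: 6
  Eremo_elegans vs Ao_vulgaris: 3
  Eremo_elegans vs Junco_gracilis: 2
  Eremo_elegans vs Dendro_montana: 3
  Calli_minor vs Ao_vulgaris: 7
  Calli_minor vs Junco_gracilis: 8
  Calli_minor vs Dendro_montana: 7
  Ao_vulgaris vs Junco_gracilis: 5
  Ao_vulgaris vs Dendro_montana: 4
  Junco_gracilis vs Dendro_montana: 5
The smallest is 2 mismatches, between Eremo_elegans and Junco_gracilis; p = 2/15 = 0.133.

0.133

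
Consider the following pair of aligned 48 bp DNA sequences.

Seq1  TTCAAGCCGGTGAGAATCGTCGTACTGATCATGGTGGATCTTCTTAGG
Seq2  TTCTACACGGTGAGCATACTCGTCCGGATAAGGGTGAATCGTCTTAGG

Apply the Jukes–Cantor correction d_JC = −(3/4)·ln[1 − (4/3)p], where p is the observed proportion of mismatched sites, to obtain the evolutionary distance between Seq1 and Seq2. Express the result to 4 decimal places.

0.3041

The sequences differ at positions 4 (A/T), 6 (G/C), 7 (C/A), 15 (A/C), 18 (C/A), 19 (G/C), 24 (A/C), 26 (T/G), 30 (C/A), 32 (T/G), 37 (G/A), 41 (T/G).
p = 12/48 = 0.250000.
d = −0.75 · ln(1 − (4/3)·0.250000) = −0.75 · ln(0.666667) = −0.75 · (-0.405465) = 0.3041.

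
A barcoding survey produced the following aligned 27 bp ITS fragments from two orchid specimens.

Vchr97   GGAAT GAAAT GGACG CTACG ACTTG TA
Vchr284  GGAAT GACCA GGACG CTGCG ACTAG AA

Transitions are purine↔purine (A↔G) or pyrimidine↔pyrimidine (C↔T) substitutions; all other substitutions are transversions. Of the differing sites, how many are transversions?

Mismatches occur at site 8 (A/C, transversion), site 9 (A/C, transversion), site 10 (T/A, transversion), site 18 (A/G, transition), site 24 (T/A, transversion), site 26 (T/A, transversion).
Of the 6 differences, 1 transition and 5 transversions, so the answer is 5.

5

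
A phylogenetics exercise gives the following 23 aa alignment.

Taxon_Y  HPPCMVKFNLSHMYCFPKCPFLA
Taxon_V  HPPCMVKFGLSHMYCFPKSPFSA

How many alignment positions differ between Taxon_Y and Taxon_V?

The sequences differ at positions 9 (N/G), 19 (C/S), 22 (L/S).
That gives 3 mismatches out of 23 aligned sites, so the Hamming distance is 3.

3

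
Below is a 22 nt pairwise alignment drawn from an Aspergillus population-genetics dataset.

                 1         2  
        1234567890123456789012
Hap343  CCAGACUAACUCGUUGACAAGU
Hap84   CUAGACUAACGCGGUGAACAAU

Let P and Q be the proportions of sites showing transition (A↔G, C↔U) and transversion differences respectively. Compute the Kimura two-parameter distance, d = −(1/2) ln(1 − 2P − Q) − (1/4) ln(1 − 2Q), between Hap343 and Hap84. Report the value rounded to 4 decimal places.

The sequences differ at positions 2 (C/U, transition), 11 (U/G, transversion), 14 (U/G, transversion), 18 (C/A, transversion), 19 (A/C, transversion), 21 (G/A, transition).
Of the 6 differences, 2 transitions and 4 transversions over 22 sites: P = 2/22 = 0.090909, Q = 4/22 = 0.181818.
d = −0.5·ln(0.636364) − 0.25·ln(0.636364) = −0.5·(-0.451985) − 0.25·(-0.451985) = 0.3390.

0.3390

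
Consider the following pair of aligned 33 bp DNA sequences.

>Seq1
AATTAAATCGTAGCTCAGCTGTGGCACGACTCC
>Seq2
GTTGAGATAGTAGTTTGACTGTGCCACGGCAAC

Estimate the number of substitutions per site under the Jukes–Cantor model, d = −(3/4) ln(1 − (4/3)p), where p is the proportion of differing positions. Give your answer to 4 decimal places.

0.5587

The sequences differ at positions 1 (A/G), 2 (A/T), 4 (T/G), 6 (A/G), 9 (C/A), 14 (C/T), 16 (C/T), 17 (A/G), 18 (G/A), 24 (G/C), 29 (A/G), 31 (T/A), 32 (C/A).
p = 13/33 = 0.393939.
d = −0.75 · ln(1 − (4/3)·0.393939) = −0.75 · ln(0.474748) = −0.75 · (-0.744971) = 0.5587.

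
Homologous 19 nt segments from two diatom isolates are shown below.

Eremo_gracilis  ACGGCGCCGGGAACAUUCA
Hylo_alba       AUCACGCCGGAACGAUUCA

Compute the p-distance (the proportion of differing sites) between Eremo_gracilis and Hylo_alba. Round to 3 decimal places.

Differing sites — 2:C/U; 3:G/C; 4:G/A; 11:G/A; 13:A/C; 14:C/G.
There are 6 differences over 19 sites, so p = 6/19 = 0.316.

0.316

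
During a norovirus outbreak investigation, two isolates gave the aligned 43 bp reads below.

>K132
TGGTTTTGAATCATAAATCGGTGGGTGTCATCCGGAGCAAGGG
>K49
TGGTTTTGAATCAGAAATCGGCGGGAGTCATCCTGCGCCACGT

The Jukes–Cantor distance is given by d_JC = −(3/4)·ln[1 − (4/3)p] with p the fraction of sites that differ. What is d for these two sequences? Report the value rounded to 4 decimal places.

0.2138

Differing sites — 14:T/G; 22:T/C; 26:T/A; 34:G/T; 36:A/C; 39:A/C; 41:G/C; 43:G/T.
p = 8/43 = 0.186047.
d = −0.75 · ln(1 − (4/3)·0.186047) = −0.75 · ln(0.751937) = −0.75 · (-0.285103) = 0.2138.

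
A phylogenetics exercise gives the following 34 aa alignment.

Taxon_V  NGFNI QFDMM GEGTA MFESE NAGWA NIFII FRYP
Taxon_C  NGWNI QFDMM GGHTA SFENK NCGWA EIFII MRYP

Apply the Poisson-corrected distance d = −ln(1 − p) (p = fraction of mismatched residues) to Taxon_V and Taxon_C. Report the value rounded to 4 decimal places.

0.3075

The sequences differ at positions 3 (F/W), 12 (E/G), 13 (G/H), 16 (M/S), 19 (S/N), 20 (E/K), 22 (A/C), 26 (N/E), 31 (F/M).
p = 9/34 = 0.264706.
d = −ln(1 − 0.264706) = −ln(0.735294) = 0.3075.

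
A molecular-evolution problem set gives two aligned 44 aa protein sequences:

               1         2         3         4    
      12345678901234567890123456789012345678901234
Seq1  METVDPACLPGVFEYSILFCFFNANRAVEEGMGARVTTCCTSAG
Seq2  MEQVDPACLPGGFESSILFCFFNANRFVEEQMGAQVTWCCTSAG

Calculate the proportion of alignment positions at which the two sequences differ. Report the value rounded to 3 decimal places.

0.159

The sequences differ at positions 3 (T/Q), 12 (V/G), 15 (Y/S), 27 (A/F), 31 (G/Q), 35 (R/Q), 38 (T/W).
There are 7 differences over 44 sites, so p = 7/44 = 0.159.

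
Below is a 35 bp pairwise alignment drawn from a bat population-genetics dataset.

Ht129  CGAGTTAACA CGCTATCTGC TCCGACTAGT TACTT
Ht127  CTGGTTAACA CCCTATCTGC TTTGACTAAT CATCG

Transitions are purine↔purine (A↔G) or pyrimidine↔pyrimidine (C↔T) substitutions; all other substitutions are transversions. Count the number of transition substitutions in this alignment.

Mismatches occur at site 2 (G↔T, transversion), site 3 (A↔G, transition), site 12 (G↔C, transversion), site 22 (C↔T, transition), site 23 (C↔T, transition), site 29 (G↔A, transition), site 31 (T↔C, transition), site 33 (C↔T, transition), site 34 (T↔C, transition), site 35 (T↔G, transversion).
Of the 10 differences, 7 transitions and 3 transversions, so the answer is 7.

7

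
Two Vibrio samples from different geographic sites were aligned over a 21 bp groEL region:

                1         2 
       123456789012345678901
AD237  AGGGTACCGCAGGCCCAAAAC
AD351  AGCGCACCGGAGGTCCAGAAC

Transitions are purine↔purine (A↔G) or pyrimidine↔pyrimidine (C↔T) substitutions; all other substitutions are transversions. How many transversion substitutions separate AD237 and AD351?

Differing sites — 3:G/C (Tv); 5:T/C (Ti); 10:C/G (Tv); 14:C/T (Ti); 18:A/G (Ti).
Of the 5 differences, 3 transitions and 2 transversions, so the answer is 2.

2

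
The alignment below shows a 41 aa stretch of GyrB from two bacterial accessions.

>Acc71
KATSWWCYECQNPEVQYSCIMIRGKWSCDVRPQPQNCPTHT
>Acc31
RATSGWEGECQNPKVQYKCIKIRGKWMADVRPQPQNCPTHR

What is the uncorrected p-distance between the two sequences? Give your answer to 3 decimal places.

0.244

Differing sites — 1:K/R; 5:W/G; 7:C/E; 8:Y/G; 14:E/K; 18:S/K; 21:M/K; 27:S/M; 28:C/A; 41:T/R.
There are 10 differences over 41 sites, so p = 10/41 = 0.244.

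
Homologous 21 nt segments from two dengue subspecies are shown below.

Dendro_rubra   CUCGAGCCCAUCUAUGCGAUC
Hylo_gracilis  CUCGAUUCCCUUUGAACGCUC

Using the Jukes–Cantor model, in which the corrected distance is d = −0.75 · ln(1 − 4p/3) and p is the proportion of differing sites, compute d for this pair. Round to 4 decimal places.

The sequences differ at positions 6 (G/U), 7 (C/U), 10 (A/C), 12 (C/U), 14 (A/G), 15 (U/A), 16 (G/A), 19 (A/C).
p = 8/21 = 0.380952.
d = −0.75 · ln(1 − (4/3)·0.380952) = −0.75 · ln(0.492064) = −0.75 · (-0.709146) = 0.5319.

0.5319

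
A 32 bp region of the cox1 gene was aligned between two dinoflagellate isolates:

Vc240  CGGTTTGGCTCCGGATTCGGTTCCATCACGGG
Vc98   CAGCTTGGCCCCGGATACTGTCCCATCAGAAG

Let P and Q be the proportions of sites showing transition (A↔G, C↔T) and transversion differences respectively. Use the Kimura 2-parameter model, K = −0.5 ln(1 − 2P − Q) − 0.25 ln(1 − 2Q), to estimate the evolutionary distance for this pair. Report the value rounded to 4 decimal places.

0.3682

Mismatches occur at site 2 (G→A, transition), site 4 (T→C, transition), site 10 (T→C, transition), site 17 (T→A, transversion), site 19 (G→T, transversion), site 22 (T→C, transition), site 29 (C→G, transversion), site 30 (G→A, transition), site 31 (G→A, transition).
Of the 9 differences, 6 transitions and 3 transversions over 32 sites: P = 6/32 = 0.187500, Q = 3/32 = 0.093750.
d = −0.5·ln(0.531250) − 0.25·ln(0.812500) = −0.5·(-0.632523) − 0.25·(-0.207639) = 0.3682.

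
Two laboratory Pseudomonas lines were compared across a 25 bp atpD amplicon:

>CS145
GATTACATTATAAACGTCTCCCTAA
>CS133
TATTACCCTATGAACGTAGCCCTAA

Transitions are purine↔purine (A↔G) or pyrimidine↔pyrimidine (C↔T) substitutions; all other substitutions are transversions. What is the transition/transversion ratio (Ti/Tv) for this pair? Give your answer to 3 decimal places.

Differing sites — 1:G/T (Tv); 7:A/C (Tv); 8:T/C (Ti); 12:A/G (Ti); 18:C/A (Tv); 19:T/G (Tv).
Of the 6 differences, 2 transitions and 4 transversions, so Ti/Tv = 2/4 = 0.500.

0.500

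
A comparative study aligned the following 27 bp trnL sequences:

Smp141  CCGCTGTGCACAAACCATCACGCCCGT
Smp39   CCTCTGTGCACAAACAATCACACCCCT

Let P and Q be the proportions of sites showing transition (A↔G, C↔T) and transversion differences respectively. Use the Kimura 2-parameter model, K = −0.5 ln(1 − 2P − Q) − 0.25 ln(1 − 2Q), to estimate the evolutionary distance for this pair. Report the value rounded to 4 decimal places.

The sequences differ at positions 3 (G/T, transversion), 16 (C/A, transversion), 22 (G/A, transition), 26 (G/C, transversion).
Of the 4 differences, 1 transition and 3 transversions over 27 sites: P = 1/27 = 0.037037, Q = 3/27 = 0.111111.
d = −0.5·ln(0.814815) − 0.25·ln(0.777778) = −0.5·(-0.204794) − 0.25·(-0.251314) = 0.1652.

0.1652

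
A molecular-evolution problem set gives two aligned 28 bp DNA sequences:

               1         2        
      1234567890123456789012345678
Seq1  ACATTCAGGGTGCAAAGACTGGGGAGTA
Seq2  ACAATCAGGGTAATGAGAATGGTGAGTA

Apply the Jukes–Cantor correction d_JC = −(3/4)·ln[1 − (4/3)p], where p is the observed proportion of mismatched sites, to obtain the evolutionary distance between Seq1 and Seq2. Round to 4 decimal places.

0.3041

Differing sites — 4:T/A; 12:G/A; 13:C/A; 14:A/T; 15:A/G; 19:C/A; 23:G/T.
p = 7/28 = 0.250000.
d = −0.75 · ln(1 − (4/3)·0.250000) = −0.75 · ln(0.666667) = −0.75 · (-0.405465) = 0.3041.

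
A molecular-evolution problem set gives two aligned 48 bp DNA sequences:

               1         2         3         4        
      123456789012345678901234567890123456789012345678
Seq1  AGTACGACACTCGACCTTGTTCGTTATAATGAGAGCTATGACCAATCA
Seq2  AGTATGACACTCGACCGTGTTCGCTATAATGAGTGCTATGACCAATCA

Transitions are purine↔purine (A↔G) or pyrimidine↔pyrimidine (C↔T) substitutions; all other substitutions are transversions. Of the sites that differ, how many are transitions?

The sequences differ at positions 5 (C/T, transition), 17 (T/G, transversion), 24 (T/C, transition), 34 (A/T, transversion).
Of the 4 differences, 2 transitions and 2 transversions, so the answer is 2.

2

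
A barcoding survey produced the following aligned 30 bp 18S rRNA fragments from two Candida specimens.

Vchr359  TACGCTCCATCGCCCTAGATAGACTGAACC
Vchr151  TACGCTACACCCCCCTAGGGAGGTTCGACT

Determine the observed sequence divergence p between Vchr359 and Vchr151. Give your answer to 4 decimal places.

0.3333

Differing sites — 7:C/A; 10:T/C; 12:G/C; 19:A/G; 20:T/G; 23:A/G; 24:C/T; 26:G/C; 27:A/G; 30:C/T.
There are 10 differences over 30 sites, so p = 10/30 = 0.3333.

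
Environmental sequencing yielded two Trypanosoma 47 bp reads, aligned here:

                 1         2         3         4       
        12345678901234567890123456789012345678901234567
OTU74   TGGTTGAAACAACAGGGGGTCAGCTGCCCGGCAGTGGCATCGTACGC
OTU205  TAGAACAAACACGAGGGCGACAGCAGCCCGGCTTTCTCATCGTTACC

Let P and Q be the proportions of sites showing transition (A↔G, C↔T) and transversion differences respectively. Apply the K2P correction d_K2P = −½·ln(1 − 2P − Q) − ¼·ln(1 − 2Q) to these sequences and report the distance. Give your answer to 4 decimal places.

Differing sites — 2:G/A (Ti); 4:T/A (Tv); 5:T/A (Tv); 6:G/C (Tv); 12:A/C (Tv); 13:C/G (Tv); 18:G/C (Tv); 20:T/A (Tv); 25:T/A (Tv); 33:A/T (Tv); 34:G/T (Tv); 36:G/C (Tv); 37:G/T (Tv); 44:A/T (Tv); 45:C/A (Tv); 46:G/C (Tv).
Of the 16 differences, 1 transition and 15 transversions over 47 sites: P = 1/47 = 0.021277, Q = 15/47 = 0.319149.
d = −0.5·ln(0.638297) − 0.25·ln(0.361702) = −0.5·(-0.448952) − 0.25·(-1.016935) = 0.4787.

0.4787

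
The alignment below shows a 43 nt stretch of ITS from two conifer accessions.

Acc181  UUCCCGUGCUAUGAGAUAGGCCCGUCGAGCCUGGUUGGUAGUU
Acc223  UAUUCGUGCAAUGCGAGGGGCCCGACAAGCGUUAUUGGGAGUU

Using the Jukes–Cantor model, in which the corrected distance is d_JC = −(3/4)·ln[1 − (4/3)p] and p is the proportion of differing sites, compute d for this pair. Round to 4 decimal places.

0.3870

Mismatches occur at site 2 (U/A), site 3 (C/U), site 4 (C/U), site 10 (U/A), site 14 (A/C), site 17 (U/G), site 18 (A/G), site 25 (U/A), site 27 (G/A), site 31 (C/G), site 33 (G/U), site 34 (G/A), site 39 (U/G).
p = 13/43 = 0.302326.
d = −0.75 · ln(1 − (4/3)·0.302326) = −0.75 · ln(0.596899) = −0.75 · (-0.516007) = 0.3870.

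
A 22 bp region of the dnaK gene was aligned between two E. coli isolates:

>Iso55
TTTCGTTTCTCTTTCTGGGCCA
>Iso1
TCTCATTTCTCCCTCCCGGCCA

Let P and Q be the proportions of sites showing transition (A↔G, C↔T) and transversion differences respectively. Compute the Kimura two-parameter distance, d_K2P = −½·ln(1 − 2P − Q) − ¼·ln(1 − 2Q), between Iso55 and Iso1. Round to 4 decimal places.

Differing sites — 2:T/C (Ti); 5:G/A (Ti); 12:T/C (Ti); 13:T/C (Ti); 16:T/C (Ti); 17:G/C (Tv).
Of the 6 differences, 5 transitions and 1 transversion over 22 sites: P = 5/22 = 0.227273, Q = 1/22 = 0.045455.
d = −0.5·ln(0.499999) − 0.25·ln(0.909090) = −0.5·(-0.693149) − 0.25·(-0.095311) = 0.3704.

0.3704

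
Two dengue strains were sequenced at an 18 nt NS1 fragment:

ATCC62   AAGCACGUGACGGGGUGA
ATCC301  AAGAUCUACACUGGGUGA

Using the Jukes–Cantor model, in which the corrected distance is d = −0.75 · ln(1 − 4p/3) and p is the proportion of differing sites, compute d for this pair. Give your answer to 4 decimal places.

0.4408

Differing sites — 4:C/A; 5:A/U; 7:G/U; 8:U/A; 9:G/C; 12:G/U.
p = 6/18 = 0.333333.
d = −0.75 · ln(1 − (4/3)·0.333333) = −0.75 · ln(0.555556) = −0.75 · (-0.587786) = 0.4408.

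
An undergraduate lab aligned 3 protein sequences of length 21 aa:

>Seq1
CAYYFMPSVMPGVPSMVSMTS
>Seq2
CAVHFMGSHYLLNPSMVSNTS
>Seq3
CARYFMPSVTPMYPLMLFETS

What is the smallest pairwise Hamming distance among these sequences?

Pairwise Hamming distances:
  Seq1 vs Seq2: 9
  Seq1 vs Seq3: 8
  Seq2 vs Seq3: 12
The smallest is 8, between Seq1 and Seq3.

8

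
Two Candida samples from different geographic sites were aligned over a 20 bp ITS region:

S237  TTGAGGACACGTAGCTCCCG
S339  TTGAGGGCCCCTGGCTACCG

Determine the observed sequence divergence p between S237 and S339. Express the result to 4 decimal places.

0.2500

Mismatches occur at site 7 (A/G), site 9 (A/C), site 11 (G/C), site 13 (A/G), site 17 (C/A).
There are 5 differences over 20 sites, so p = 5/20 = 0.2500.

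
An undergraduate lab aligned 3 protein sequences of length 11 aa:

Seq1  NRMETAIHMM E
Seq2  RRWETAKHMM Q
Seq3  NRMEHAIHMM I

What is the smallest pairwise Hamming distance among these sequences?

2

Pairwise Hamming distances:
  Seq1 vs Seq2: 4
  Seq1 vs Seq3: 2
  Seq2 vs Seq3: 5
The smallest is 2, between Seq1 and Seq3.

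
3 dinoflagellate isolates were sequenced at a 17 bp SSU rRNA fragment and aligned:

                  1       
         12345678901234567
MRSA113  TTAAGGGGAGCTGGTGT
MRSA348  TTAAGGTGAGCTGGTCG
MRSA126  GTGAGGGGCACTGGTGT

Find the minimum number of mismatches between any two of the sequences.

3

Pairwise Hamming distances:
  MRSA113 vs MRSA348: 3
  MRSA113 vs MRSA126: 4
  MRSA348 vs MRSA126: 7
The smallest is 3, between MRSA113 and MRSA348.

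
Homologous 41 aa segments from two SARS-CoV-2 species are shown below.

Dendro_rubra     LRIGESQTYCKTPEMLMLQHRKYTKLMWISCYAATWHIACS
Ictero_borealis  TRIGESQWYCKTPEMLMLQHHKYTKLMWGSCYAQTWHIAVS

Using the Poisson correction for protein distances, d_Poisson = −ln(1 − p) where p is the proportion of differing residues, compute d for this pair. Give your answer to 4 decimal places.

0.1582

The sequences differ at positions 1 (L/T), 8 (T/W), 21 (R/H), 29 (I/G), 34 (A/Q), 40 (C/V).
p = 6/41 = 0.146341.
d = −ln(1 − 0.146341) = −ln(0.853659) = 0.1582.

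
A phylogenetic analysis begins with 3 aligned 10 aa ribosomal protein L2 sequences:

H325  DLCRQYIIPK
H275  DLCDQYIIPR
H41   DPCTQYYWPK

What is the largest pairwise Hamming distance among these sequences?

5

Pairwise Hamming distances:
  H325 vs H275: 2
  H325 vs H41: 4
  H275 vs H41: 5
The largest is 5, between H275 and H41.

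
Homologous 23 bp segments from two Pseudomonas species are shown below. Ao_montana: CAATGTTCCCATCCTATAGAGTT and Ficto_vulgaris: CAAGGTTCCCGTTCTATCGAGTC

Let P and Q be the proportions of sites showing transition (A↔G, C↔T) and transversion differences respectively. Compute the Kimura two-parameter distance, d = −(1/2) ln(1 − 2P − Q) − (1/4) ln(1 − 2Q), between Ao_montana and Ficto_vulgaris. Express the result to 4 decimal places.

Differing sites — 4:T/G (Tv); 11:A/G (Ti); 13:C/T (Ti); 18:A/C (Tv); 23:T/C (Ti).
Of the 5 differences, 3 transitions and 2 transversions over 23 sites: P = 3/23 = 0.130435, Q = 2/23 = 0.086957.
d = −0.5·ln(0.652173) − 0.25·ln(0.826086) = −0.5·(-0.427445) − 0.25·(-0.191056) = 0.2615.

0.2615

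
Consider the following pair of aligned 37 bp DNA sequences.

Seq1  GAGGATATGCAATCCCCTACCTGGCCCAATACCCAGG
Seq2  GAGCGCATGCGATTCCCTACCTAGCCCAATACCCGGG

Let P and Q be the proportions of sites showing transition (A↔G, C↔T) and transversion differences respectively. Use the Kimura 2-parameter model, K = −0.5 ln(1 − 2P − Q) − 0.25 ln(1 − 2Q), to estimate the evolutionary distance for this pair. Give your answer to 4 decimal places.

0.2303

The sequences differ at positions 4 (G/C, transversion), 5 (A/G, transition), 6 (T/C, transition), 11 (A/G, transition), 14 (C/T, transition), 23 (G/A, transition), 35 (A/G, transition).
Of the 7 differences, 6 transitions and 1 transversion over 37 sites: P = 6/37 = 0.162162, Q = 1/37 = 0.027027.
d = −0.5·ln(0.648649) − 0.25·ln(0.945946) = −0.5·(-0.432864) − 0.25·(-0.055570) = 0.2303.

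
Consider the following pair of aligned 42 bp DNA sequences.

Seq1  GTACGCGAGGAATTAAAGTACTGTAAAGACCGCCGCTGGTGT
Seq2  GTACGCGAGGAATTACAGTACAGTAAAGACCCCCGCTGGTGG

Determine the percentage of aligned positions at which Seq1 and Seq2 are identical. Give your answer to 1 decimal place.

Mismatches occur at site 16 (A/C), site 22 (T/A), site 32 (G/C), site 42 (T/G).
38 of the 42 sites match, so the percent identity is 38/42 × 100 = 90.5%.

90.5%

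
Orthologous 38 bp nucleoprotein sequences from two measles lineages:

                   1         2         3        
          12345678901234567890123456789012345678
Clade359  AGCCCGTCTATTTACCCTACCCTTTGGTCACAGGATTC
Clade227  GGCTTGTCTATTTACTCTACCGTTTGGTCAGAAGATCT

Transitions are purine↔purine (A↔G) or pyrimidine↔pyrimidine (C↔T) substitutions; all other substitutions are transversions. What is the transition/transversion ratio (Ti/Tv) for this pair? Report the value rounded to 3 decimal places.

Differing sites — 1:A/G (Ti); 4:C/T (Ti); 5:C/T (Ti); 16:C/T (Ti); 22:C/G (Tv); 31:C/G (Tv); 33:G/A (Ti); 37:T/C (Ti); 38:C/T (Ti).
Of the 9 differences, 7 transitions and 2 transversions, so Ti/Tv = 7/2 = 3.500.

3.500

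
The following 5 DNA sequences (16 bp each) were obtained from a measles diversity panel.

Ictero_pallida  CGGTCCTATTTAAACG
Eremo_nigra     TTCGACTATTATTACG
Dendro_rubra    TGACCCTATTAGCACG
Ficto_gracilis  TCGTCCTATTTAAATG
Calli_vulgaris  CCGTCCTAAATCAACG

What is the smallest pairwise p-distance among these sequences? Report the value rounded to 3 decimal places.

0.188

Pairwise Hamming distances:
  Ictero_pallida vs Eremo_nigra: 8
  Ictero_pallida vs Dendro_rubra: 6
  Ictero_pallida vs Ficto_gracilis: 3
  Ictero_pallida vs Calli_vulgaris: 4
  Eremo_nigra vs Dendro_rubra: 6
  Eremo_nigra vs Ficto_gracilis: 8
  Eremo_nigra vs Calli_vulgaris: 10
  Dendro_rubra vs Ficto_gracilis: 7
  Dendro_rubra vs Calli_vulgaris: 9
  Ficto_gracilis vs Calli_vulgaris: 5
The smallest is 3 mismatches, between Ictero_pallida and Ficto_gracilis; p = 3/16 = 0.188.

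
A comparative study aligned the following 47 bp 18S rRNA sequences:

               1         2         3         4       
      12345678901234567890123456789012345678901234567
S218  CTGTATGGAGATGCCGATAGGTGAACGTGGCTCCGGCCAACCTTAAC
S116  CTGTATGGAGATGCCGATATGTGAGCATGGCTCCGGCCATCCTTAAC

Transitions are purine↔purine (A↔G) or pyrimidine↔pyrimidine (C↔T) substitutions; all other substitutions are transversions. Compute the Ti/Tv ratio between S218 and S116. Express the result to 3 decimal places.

Mismatches occur at site 20 (G/T, transversion), site 25 (A/G, transition), site 27 (G/A, transition), site 40 (A/T, transversion).
Of the 4 differences, 2 transitions and 2 transversions, so Ti/Tv = 2/2 = 1.000.

1.000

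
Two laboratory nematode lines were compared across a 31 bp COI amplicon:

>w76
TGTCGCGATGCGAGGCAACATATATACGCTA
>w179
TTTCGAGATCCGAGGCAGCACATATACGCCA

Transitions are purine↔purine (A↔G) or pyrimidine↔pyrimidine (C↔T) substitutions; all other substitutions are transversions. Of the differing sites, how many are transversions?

3

Differing sites — 2:G/T (Tv); 6:C/A (Tv); 10:G/C (Tv); 18:A/G (Ti); 21:T/C (Ti); 30:T/C (Ti).
Of the 6 differences, 3 transitions and 3 transversions, so the answer is 3.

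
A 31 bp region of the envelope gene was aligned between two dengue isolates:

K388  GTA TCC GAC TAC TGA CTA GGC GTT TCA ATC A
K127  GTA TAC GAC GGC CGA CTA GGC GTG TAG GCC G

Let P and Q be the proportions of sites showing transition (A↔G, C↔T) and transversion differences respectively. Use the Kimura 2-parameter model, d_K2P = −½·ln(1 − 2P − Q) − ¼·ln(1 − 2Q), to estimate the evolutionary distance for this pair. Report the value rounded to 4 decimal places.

Differing sites — 5:C/A (Tv); 10:T/G (Tv); 11:A/G (Ti); 13:T/C (Ti); 24:T/G (Tv); 26:C/A (Tv); 27:A/G (Ti); 28:A/G (Ti); 29:T/C (Ti); 31:A/G (Ti).
Of the 10 differences, 6 transitions and 4 transversions over 31 sites: P = 6/31 = 0.193548, Q = 4/31 = 0.129032.
d = −0.5·ln(0.483872) − 0.25·ln(0.741936) = −0.5·(-0.725935) − 0.25·(-0.298492) = 0.4376.

0.4376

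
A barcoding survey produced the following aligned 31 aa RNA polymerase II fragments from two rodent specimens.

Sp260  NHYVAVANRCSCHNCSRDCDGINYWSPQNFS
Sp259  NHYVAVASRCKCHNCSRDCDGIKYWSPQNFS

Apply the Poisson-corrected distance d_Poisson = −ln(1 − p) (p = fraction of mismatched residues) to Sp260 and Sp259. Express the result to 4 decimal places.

0.1018

Mismatches occur at site 8 (N↔S), site 11 (S↔K), site 23 (N↔K).
p = 3/31 = 0.096774.
d = −ln(1 − 0.096774) = −ln(0.903226) = 0.1018.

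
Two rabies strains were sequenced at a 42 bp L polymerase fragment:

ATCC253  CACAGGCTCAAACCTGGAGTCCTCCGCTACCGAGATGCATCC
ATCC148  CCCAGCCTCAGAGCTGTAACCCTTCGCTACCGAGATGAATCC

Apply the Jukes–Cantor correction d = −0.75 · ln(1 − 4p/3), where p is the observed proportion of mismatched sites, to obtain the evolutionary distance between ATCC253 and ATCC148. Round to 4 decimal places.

0.2524

Mismatches occur at site 2 (A/C), site 6 (G/C), site 11 (A/G), site 13 (C/G), site 17 (G/T), site 19 (G/A), site 20 (T/C), site 24 (C/T), site 38 (C/A).
p = 9/42 = 0.214286.
d = −0.75 · ln(1 − (4/3)·0.214286) = −0.75 · ln(0.714285) = −0.75 · (-0.336473) = 0.2524.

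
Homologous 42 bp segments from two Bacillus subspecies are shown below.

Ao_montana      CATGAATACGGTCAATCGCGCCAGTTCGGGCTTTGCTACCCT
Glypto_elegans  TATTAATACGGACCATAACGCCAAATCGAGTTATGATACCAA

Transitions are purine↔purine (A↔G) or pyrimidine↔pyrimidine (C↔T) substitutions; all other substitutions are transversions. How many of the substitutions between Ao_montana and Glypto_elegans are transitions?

Mismatches occur at site 1 (C→T, transition), site 4 (G→T, transversion), site 12 (T→A, transversion), site 14 (A→C, transversion), site 17 (C→A, transversion), site 18 (G→A, transition), site 24 (G→A, transition), site 25 (T→A, transversion), site 29 (G→A, transition), site 31 (C→T, transition), site 33 (T→A, transversion), site 36 (C→A, transversion), site 41 (C→A, transversion), site 42 (T→A, transversion).
Of the 14 differences, 5 transitions and 9 transversions, so the answer is 5.

5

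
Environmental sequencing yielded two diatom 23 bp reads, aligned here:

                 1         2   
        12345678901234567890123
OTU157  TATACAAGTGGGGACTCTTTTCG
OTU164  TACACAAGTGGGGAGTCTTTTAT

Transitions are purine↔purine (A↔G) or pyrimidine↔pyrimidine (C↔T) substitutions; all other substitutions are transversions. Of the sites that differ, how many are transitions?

1

Mismatches occur at site 3 (T/C, transition), site 15 (C/G, transversion), site 22 (C/A, transversion), site 23 (G/T, transversion).
Of the 4 differences, 1 transition and 3 transversions, so the answer is 1.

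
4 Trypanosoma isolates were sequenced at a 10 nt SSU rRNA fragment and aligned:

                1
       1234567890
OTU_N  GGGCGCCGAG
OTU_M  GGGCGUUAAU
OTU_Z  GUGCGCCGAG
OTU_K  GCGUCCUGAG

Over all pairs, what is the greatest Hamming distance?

Pairwise Hamming distances:
  OTU_N vs OTU_M: 4
  OTU_N vs OTU_Z: 1
  OTU_N vs OTU_K: 4
  OTU_M vs OTU_Z: 5
  OTU_M vs OTU_K: 6
  OTU_Z vs OTU_K: 4
The largest is 6, between OTU_M and OTU_K.

6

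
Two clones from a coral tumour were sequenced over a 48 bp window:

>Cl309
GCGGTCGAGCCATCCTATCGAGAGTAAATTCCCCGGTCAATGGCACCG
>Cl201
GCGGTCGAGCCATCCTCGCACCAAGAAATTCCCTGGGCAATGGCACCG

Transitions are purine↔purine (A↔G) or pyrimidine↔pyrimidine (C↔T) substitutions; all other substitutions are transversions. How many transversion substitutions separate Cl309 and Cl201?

Mismatches occur at site 17 (A↔C, transversion), site 18 (T↔G, transversion), site 20 (G↔A, transition), site 21 (A↔C, transversion), site 22 (G↔C, transversion), site 24 (G↔A, transition), site 25 (T↔G, transversion), site 34 (C↔T, transition), site 37 (T↔G, transversion).
Of the 9 differences, 3 transitions and 6 transversions, so the answer is 6.

6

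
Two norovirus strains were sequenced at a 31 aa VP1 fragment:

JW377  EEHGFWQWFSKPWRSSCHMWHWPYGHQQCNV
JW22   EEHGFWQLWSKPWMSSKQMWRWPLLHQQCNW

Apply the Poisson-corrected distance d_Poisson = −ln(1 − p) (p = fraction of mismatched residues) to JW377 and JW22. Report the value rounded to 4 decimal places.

0.3429

Mismatches occur at site 8 (W/L), site 9 (F/W), site 14 (R/M), site 17 (C/K), site 18 (H/Q), site 21 (H/R), site 24 (Y/L), site 25 (G/L), site 31 (V/W).
p = 9/31 = 0.290323.
d = −ln(1 − 0.290323) = −ln(0.709677) = 0.3429.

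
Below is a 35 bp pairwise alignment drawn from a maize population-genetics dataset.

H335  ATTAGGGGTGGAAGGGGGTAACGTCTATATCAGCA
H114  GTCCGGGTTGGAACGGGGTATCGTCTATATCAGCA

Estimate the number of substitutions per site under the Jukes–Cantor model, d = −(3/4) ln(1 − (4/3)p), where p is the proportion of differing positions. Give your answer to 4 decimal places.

0.1946

Differing sites — 1:A/G; 3:T/C; 4:A/C; 8:G/T; 14:G/C; 21:A/T.
p = 6/35 = 0.171429.
d = −0.75 · ln(1 − (4/3)·0.171429) = −0.75 · ln(0.771428) = −0.75 · (-0.259512) = 0.1946.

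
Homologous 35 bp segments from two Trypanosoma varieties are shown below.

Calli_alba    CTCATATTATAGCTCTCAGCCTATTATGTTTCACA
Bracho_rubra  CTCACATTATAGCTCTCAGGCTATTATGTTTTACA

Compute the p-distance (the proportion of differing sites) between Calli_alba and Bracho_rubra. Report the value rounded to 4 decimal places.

The sequences differ at positions 5 (T/C), 20 (C/G), 32 (C/T).
There are 3 differences over 35 sites, so p = 3/35 = 0.0857.

0.0857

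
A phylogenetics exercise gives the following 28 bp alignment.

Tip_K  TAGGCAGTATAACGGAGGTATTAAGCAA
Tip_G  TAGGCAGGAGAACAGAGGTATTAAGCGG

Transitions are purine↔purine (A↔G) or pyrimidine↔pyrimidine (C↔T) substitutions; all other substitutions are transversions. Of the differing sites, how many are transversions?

The sequences differ at positions 8 (T/G, transversion), 10 (T/G, transversion), 14 (G/A, transition), 27 (A/G, transition), 28 (A/G, transition).
Of the 5 differences, 3 transitions and 2 transversions, so the answer is 2.

2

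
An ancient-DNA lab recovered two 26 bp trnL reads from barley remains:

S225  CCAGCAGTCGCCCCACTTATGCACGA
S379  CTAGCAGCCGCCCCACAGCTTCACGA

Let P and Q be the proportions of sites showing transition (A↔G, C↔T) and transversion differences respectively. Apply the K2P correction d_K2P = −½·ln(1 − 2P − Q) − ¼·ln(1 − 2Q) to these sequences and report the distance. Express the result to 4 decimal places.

0.2758

Differing sites — 2:C/T (Ti); 8:T/C (Ti); 17:T/A (Tv); 18:T/G (Tv); 19:A/C (Tv); 21:G/T (Tv).
Of the 6 differences, 2 transitions and 4 transversions over 26 sites: P = 2/26 = 0.076923, Q = 4/26 = 0.153846.
d = −0.5·ln(0.692308) − 0.25·ln(0.692308) = −0.5·(-0.367724) − 0.25·(-0.367724) = 0.2758.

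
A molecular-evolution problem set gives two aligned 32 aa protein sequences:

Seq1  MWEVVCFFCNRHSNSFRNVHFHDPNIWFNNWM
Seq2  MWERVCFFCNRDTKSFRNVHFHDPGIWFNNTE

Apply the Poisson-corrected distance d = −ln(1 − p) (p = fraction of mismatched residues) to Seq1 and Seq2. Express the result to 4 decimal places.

0.2469

Mismatches occur at site 4 (V↔R), site 12 (H↔D), site 13 (S↔T), site 14 (N↔K), site 25 (N↔G), site 31 (W↔T), site 32 (M↔E).
p = 7/32 = 0.218750.
d = −ln(1 − 0.218750) = −ln(0.781250) = 0.2469.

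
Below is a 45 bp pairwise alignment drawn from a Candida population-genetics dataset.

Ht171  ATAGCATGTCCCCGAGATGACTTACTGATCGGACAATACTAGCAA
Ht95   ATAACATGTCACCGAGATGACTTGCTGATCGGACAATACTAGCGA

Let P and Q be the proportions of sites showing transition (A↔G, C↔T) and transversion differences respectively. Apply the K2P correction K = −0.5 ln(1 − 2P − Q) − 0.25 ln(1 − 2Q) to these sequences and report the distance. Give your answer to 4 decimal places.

0.0959

Mismatches occur at site 4 (G↔A, transition), site 11 (C↔A, transversion), site 24 (A↔G, transition), site 44 (A↔G, transition).
Of the 4 differences, 3 transitions and 1 transversion over 45 sites: P = 3/45 = 0.066667, Q = 1/45 = 0.022222.
d = −0.5·ln(0.844444) − 0.25·ln(0.955556) = −0.5·(-0.169077) − 0.25·(-0.045462) = 0.0959.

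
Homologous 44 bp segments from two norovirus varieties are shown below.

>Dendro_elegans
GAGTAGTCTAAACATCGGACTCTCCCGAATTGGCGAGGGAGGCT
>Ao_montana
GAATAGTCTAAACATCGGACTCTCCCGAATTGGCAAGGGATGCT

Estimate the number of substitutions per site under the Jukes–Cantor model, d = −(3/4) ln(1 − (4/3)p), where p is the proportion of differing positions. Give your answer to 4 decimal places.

0.0715

The sequences differ at positions 3 (G/A), 35 (G/A), 41 (G/T).
p = 3/44 = 0.068182.
d = −0.75 · ln(1 − (4/3)·0.068182) = −0.75 · ln(0.909091) = −0.75 · (-0.095310) = 0.0715.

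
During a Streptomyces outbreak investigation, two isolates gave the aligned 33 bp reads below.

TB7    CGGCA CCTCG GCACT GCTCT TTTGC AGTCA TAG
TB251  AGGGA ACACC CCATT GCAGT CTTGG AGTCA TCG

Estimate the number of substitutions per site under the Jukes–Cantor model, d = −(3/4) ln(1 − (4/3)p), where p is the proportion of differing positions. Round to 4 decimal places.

0.4975

Differing sites — 1:C/A; 4:C/G; 6:C/A; 8:T/A; 10:G/C; 11:G/C; 14:C/T; 18:T/A; 19:C/G; 21:T/C; 25:C/G; 32:A/C.
p = 12/33 = 0.363636.
d = −0.75 · ln(1 − (4/3)·0.363636) = −0.75 · ln(0.515152) = −0.75 · (-0.663293) = 0.4975.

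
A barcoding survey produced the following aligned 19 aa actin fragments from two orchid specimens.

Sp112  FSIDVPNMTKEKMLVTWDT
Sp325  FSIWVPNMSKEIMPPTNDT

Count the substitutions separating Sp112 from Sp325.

6

The sequences differ at positions 4 (D/W), 9 (T/S), 12 (K/I), 14 (L/P), 15 (V/P), 17 (W/N).
That gives 6 mismatches out of 19 aligned sites, so the Hamming distance is 6.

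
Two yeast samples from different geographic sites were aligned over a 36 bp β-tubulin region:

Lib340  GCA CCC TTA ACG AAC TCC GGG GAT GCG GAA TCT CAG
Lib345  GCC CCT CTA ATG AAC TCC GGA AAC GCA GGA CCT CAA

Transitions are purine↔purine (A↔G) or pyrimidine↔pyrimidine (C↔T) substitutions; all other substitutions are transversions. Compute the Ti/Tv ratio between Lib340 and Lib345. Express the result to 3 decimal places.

10.000

Mismatches occur at site 3 (A/C, transversion), site 6 (C/T, transition), site 7 (T/C, transition), site 11 (C/T, transition), site 21 (G/A, transition), site 22 (G/A, transition), site 24 (T/C, transition), site 27 (G/A, transition), site 29 (A/G, transition), site 31 (T/C, transition), site 36 (G/A, transition).
Of the 11 differences, 10 transitions and 1 transversion, so Ti/Tv = 10/1 = 10.000.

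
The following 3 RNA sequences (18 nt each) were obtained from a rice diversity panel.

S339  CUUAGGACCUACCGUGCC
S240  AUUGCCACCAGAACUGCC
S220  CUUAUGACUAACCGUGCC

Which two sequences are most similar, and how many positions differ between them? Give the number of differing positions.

3

Pairwise Hamming distances:
  S339 vs S240: 9
  S339 vs S220: 3
  S240 vs S220: 9
The smallest is 3, between S339 and S220.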